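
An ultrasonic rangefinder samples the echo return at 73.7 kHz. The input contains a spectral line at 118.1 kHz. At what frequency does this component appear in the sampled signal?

118.1 kHz mod fs = 44.4 kHz.
44.4 kHz > fs/2 = 36.85 kHz, folds to fs − 44.4 kHz = 29.3 kHz.

29.3 kHz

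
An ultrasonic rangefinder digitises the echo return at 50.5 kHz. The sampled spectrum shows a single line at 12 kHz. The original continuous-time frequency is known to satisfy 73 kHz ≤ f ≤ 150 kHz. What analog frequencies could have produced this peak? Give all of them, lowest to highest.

89 kHz, 113 kHz, 139.5 kHz

Frequencies that alias to 12 kHz are k·fs ± 12 kHz for integer k ≥ 0.
k=0: 12 kHz.
k=1: 38.5 kHz, 62.5 kHz.
k=2: 89 kHz, 113 kHz.
k=3: 139.5 kHz, 163.5 kHz.
k=4: 190 kHz, 214 kHz.
Within [73 kHz, 150 kHz]: 89 kHz, 113 kHz, 139.5 kHz.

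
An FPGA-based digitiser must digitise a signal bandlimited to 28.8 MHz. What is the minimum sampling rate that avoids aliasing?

57.6 MHz

Nyquist rate = 2 × 28.8 MHz = 57.6 MHz.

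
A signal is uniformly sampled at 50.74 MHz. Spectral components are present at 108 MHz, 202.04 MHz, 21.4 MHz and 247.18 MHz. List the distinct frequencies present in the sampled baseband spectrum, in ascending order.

0.92 MHz, 6.52 MHz, 21.4 MHz

fs/2 = 25.37 MHz.
108 MHz mod fs = 6.52 MHz.
6.52 MHz ≤ fs/2 = 25.37 MHz, appears at 6.52 MHz.
202.04 MHz mod fs = 49.82 MHz.
49.82 MHz > fs/2 = 25.37 MHz, folds to fs − 49.82 MHz = 0.92 MHz.
21.4 MHz ≤ fs/2 = 25.37 MHz, passes unchanged.
247.18 MHz mod fs = 44.22 MHz.
44.22 MHz > fs/2 = 25.37 MHz, folds to fs − 44.22 MHz = 6.52 MHz.
Distinct values: {0.92 MHz, 6.52 MHz, 21.4 MHz}.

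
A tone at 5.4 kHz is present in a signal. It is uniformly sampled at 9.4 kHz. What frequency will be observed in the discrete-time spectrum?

4 kHz

5.4 kHz > fs/2 = 4.7 kHz, folds to fs − 5.4 kHz = 4 kHz.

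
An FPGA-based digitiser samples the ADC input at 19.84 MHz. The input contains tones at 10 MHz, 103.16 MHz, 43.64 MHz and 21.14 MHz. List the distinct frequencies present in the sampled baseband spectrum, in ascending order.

fs/2 = 9.92 MHz.
10 MHz > fs/2 = 9.92 MHz, folds to fs − 10 MHz = 9.84 MHz.
103.16 MHz mod fs = 3.96 MHz.
3.96 MHz ≤ fs/2 = 9.92 MHz, appears at 3.96 MHz.
43.64 MHz mod fs = 3.96 MHz.
3.96 MHz ≤ fs/2 = 9.92 MHz, appears at 3.96 MHz.
21.14 MHz mod fs = 1.3 MHz.
1.3 MHz ≤ fs/2 = 9.92 MHz, appears at 1.3 MHz.
Distinct values: {1.3 MHz, 3.96 MHz, 9.84 MHz}.

1.3 MHz, 3.96 MHz, 9.84 MHz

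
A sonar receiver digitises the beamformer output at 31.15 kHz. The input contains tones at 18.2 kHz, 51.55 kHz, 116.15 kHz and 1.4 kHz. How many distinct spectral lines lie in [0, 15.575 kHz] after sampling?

4

fs/2 = 15.575 kHz.
18.2 kHz > fs/2 = 15.575 kHz, folds to fs − 18.2 kHz = 12.95 kHz.
51.55 kHz mod fs = 20.4 kHz.
20.4 kHz > fs/2 = 15.575 kHz, folds to fs − 20.4 kHz = 10.75 kHz.
116.15 kHz mod fs = 22.7 kHz.
22.7 kHz > fs/2 = 15.575 kHz, folds to fs − 22.7 kHz = 8.45 kHz.
1.4 kHz ≤ fs/2 = 15.575 kHz, passes unchanged.
Distinct values: {1.4 kHz, 8.45 kHz, 10.75 kHz, 12.95 kHz} → 4.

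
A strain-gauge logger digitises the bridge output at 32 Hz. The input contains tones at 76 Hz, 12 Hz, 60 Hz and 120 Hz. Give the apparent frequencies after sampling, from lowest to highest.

fs/2 = 16 Hz.
76 Hz mod fs = 12 Hz.
12 Hz ≤ fs/2 = 16 Hz, appears at 12 Hz.
12 Hz ≤ fs/2 = 16 Hz, passes unchanged.
60 Hz mod fs = 28 Hz.
28 Hz > fs/2 = 16 Hz, folds to fs − 28 Hz = 4 Hz.
120 Hz mod fs = 24 Hz.
24 Hz > fs/2 = 16 Hz, folds to fs − 24 Hz = 8 Hz.
Distinct values: {4 Hz, 8 Hz, 12 Hz}.

4 Hz, 8 Hz, 12 Hz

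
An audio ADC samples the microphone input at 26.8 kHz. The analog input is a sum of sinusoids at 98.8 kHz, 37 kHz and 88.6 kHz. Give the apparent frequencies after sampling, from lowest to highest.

fs/2 = 13.4 kHz.
98.8 kHz mod fs = 18.4 kHz.
18.4 kHz > fs/2 = 13.4 kHz, folds to fs − 18.4 kHz = 8.4 kHz.
37 kHz mod fs = 10.2 kHz.
10.2 kHz ≤ fs/2 = 13.4 kHz, appears at 10.2 kHz.
88.6 kHz mod fs = 8.2 kHz.
8.2 kHz ≤ fs/2 = 13.4 kHz, appears at 8.2 kHz.
Distinct values: {8.2 kHz, 8.4 kHz, 10.2 kHz}.

8.2 kHz, 8.4 kHz, 10.2 kHz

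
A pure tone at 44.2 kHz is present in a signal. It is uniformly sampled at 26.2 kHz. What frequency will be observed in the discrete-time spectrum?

44.2 kHz mod fs = 18 kHz.
18 kHz > fs/2 = 13.1 kHz, folds to fs − 18 kHz = 8.2 kHz.

8.2 kHz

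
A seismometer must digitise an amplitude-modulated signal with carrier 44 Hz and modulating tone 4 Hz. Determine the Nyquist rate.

96 Hz

AM sidebands sit at fc ± fm = 40 Hz and 48 Hz.
Highest-frequency component: 48 Hz.
Nyquist rate = 2 × 48 Hz = 96 Hz.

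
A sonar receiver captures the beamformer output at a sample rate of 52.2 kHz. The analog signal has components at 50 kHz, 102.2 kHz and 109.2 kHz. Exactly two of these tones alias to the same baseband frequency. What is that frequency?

2.2 kHz

fs/2 = 26.1 kHz.
50 kHz > fs/2 = 26.1 kHz, folds to fs − 50 kHz = 2.2 kHz.
102.2 kHz mod fs = 50 kHz.
50 kHz > fs/2 = 26.1 kHz, folds to fs − 50 kHz = 2.2 kHz.
109.2 kHz mod fs = 4.8 kHz.
4.8 kHz ≤ fs/2 = 26.1 kHz, appears at 4.8 kHz.
50 kHz and 102.2 kHz both map to 2.2 kHz.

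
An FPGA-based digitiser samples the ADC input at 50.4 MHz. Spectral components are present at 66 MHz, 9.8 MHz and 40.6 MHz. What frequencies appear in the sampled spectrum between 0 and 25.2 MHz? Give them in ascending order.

fs/2 = 25.2 MHz.
66 MHz mod fs = 15.6 MHz.
15.6 MHz ≤ fs/2 = 25.2 MHz, appears at 15.6 MHz.
9.8 MHz ≤ fs/2 = 25.2 MHz, passes unchanged.
40.6 MHz > fs/2 = 25.2 MHz, folds to fs − 40.6 MHz = 9.8 MHz.
Distinct values: {9.8 MHz, 15.6 MHz}.

9.8 MHz, 15.6 MHz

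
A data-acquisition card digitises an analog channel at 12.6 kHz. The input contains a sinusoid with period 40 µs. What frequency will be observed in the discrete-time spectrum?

T = 40 µs → f = 1/T = 25 kHz.
25 kHz mod fs = 12.4 kHz.
12.4 kHz > fs/2 = 6.3 kHz, folds to fs − 12.4 kHz = 0.2 kHz.

0.2 kHz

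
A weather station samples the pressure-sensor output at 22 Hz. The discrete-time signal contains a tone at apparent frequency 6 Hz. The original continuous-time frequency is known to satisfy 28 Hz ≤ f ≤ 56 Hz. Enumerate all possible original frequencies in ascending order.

Frequencies that alias to 6 Hz are k·fs ± 6 Hz for integer k ≥ 0.
k=0: 6 Hz.
k=1: 16 Hz, 28 Hz.
k=2: 38 Hz, 50 Hz.
k=3: 60 Hz, 72 Hz.
Within [28 Hz, 56 Hz]: 28 Hz, 38 Hz, 50 Hz.

28 Hz, 38 Hz, 50 Hz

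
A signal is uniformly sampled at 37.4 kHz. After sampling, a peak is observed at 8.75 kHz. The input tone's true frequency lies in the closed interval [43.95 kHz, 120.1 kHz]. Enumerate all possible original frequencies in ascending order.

46.15 kHz, 66.05 kHz, 83.55 kHz, 103.45 kHz

Frequencies that alias to 8.75 kHz are k·fs ± 8.75 kHz for integer k ≥ 0.
k=0: 8.75 kHz.
k=1: 28.65 kHz, 46.15 kHz.
k=2: 66.05 kHz, 83.55 kHz.
k=3: 103.45 kHz, 120.95 kHz.
k=4: 140.85 kHz, 158.35 kHz.
Within [43.95 kHz, 120.1 kHz]: 46.15 kHz, 66.05 kHz, 83.55 kHz, 103.45 kHz.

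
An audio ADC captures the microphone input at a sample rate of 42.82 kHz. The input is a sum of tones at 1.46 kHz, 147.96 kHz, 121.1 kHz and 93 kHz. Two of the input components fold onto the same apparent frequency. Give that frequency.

fs/2 = 21.41 kHz.
1.46 kHz ≤ fs/2 = 21.41 kHz, passes unchanged.
147.96 kHz mod fs = 19.5 kHz.
19.5 kHz ≤ fs/2 = 21.41 kHz, appears at 19.5 kHz.
121.1 kHz mod fs = 35.46 kHz.
35.46 kHz > fs/2 = 21.41 kHz, folds to fs − 35.46 kHz = 7.36 kHz.
93 kHz mod fs = 7.36 kHz.
7.36 kHz ≤ fs/2 = 21.41 kHz, appears at 7.36 kHz.
93 kHz and 121.1 kHz both map to 7.36 kHz.

7.36 kHz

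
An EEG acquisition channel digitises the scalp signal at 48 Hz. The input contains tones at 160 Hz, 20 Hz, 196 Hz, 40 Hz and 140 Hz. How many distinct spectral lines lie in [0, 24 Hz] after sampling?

4

fs/2 = 24 Hz.
160 Hz mod fs = 16 Hz.
16 Hz ≤ fs/2 = 24 Hz, appears at 16 Hz.
20 Hz ≤ fs/2 = 24 Hz, passes unchanged.
196 Hz mod fs = 4 Hz.
4 Hz ≤ fs/2 = 24 Hz, appears at 4 Hz.
40 Hz > fs/2 = 24 Hz, folds to fs − 40 Hz = 8 Hz.
140 Hz mod fs = 44 Hz.
44 Hz > fs/2 = 24 Hz, folds to fs − 44 Hz = 4 Hz.
Distinct values: {4 Hz, 8 Hz, 16 Hz, 20 Hz} → 4.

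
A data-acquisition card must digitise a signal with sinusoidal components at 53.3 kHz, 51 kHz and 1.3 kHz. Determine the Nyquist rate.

Highest-frequency component: 53.3 kHz.
Nyquist rate = 2 × 53.3 kHz = 106.6 kHz.

106.6 kHz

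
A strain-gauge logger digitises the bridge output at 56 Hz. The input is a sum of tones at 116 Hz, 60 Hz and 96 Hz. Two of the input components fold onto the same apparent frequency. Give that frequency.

fs/2 = 28 Hz.
116 Hz mod fs = 4 Hz.
4 Hz ≤ fs/2 = 28 Hz, appears at 4 Hz.
60 Hz mod fs = 4 Hz.
4 Hz ≤ fs/2 = 28 Hz, appears at 4 Hz.
96 Hz mod fs = 40 Hz.
40 Hz > fs/2 = 28 Hz, folds to fs − 40 Hz = 16 Hz.
60 Hz and 116 Hz both map to 4 Hz.

4 Hz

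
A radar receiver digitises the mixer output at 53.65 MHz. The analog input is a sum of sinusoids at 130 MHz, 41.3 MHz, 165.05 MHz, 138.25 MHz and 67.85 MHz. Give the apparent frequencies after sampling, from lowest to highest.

4.1 MHz, 12.35 MHz, 14.2 MHz, 22.7 MHz

fs/2 = 26.825 MHz.
130 MHz mod fs = 22.7 MHz.
22.7 MHz ≤ fs/2 = 26.825 MHz, appears at 22.7 MHz.
41.3 MHz > fs/2 = 26.825 MHz, folds to fs − 41.3 MHz = 12.35 MHz.
165.05 MHz mod fs = 4.1 MHz.
4.1 MHz ≤ fs/2 = 26.825 MHz, appears at 4.1 MHz.
138.25 MHz mod fs = 30.95 MHz.
30.95 MHz > fs/2 = 26.825 MHz, folds to fs − 30.95 MHz = 22.7 MHz.
67.85 MHz mod fs = 14.2 MHz.
14.2 MHz ≤ fs/2 = 26.825 MHz, appears at 14.2 MHz.
Distinct values: {4.1 MHz, 12.35 MHz, 14.2 MHz, 22.7 MHz}.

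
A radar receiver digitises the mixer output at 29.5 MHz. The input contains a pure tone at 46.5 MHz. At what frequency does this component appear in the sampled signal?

12.5 MHz

46.5 MHz mod fs = 17 MHz.
17 MHz > fs/2 = 14.75 MHz, folds to fs − 17 MHz = 12.5 MHz.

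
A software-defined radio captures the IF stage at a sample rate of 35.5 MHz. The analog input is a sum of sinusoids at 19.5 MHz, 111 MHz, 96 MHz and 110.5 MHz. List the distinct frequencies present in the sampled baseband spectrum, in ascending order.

fs/2 = 17.75 MHz.
19.5 MHz > fs/2 = 17.75 MHz, folds to fs − 19.5 MHz = 16 MHz.
111 MHz mod fs = 4.5 MHz.
4.5 MHz ≤ fs/2 = 17.75 MHz, appears at 4.5 MHz.
96 MHz mod fs = 25 MHz.
25 MHz > fs/2 = 17.75 MHz, folds to fs − 25 MHz = 10.5 MHz.
110.5 MHz mod fs = 4 MHz.
4 MHz ≤ fs/2 = 17.75 MHz, appears at 4 MHz.
Distinct values: {4 MHz, 4.5 MHz, 10.5 MHz, 16 MHz}.

4 MHz, 4.5 MHz, 10.5 MHz, 16 MHz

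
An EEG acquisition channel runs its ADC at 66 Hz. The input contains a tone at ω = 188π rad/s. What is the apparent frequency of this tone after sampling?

28 Hz

ω = 188π rad/s → f = ω/(2π) = 94 Hz.
94 Hz mod fs = 28 Hz.
28 Hz ≤ fs/2 = 33 Hz, appears at 28 Hz.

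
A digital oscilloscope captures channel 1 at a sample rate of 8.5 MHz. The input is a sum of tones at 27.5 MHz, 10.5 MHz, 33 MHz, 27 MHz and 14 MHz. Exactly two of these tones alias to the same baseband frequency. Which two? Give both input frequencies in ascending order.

fs/2 = 4.25 MHz.
27.5 MHz mod fs = 2 MHz.
2 MHz ≤ fs/2 = 4.25 MHz, appears at 2 MHz.
10.5 MHz mod fs = 2 MHz.
2 MHz ≤ fs/2 = 4.25 MHz, appears at 2 MHz.
33 MHz mod fs = 7.5 MHz.
7.5 MHz > fs/2 = 4.25 MHz, folds to fs − 7.5 MHz = 1 MHz.
27 MHz mod fs = 1.5 MHz.
1.5 MHz ≤ fs/2 = 4.25 MHz, appears at 1.5 MHz.
14 MHz mod fs = 5.5 MHz.
5.5 MHz > fs/2 = 4.25 MHz, folds to fs − 5.5 MHz = 3 MHz.
10.5 MHz and 27.5 MHz both map to 2 MHz.

10.5 MHz, 27.5 MHz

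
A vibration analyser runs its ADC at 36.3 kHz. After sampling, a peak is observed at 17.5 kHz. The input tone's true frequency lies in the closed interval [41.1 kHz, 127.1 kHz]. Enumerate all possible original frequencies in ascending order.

Frequencies that alias to 17.5 kHz are k·fs ± 17.5 kHz for integer k ≥ 0.
k=0: 17.5 kHz.
k=1: 18.8 kHz, 53.8 kHz.
k=2: 55.1 kHz, 90.1 kHz.
k=3: 91.4 kHz, 126.4 kHz.
k=4: 127.7 kHz, 162.7 kHz.
Within [41.1 kHz, 127.1 kHz]: 53.8 kHz, 55.1 kHz, 90.1 kHz, 91.4 kHz, 126.4 kHz.

53.8 kHz, 55.1 kHz, 90.1 kHz, 91.4 kHz, 126.4 kHz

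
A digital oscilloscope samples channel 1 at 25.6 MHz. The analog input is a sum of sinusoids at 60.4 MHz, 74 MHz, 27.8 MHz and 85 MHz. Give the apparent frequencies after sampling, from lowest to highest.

2.2 MHz, 2.8 MHz, 8.2 MHz, 9.2 MHz

fs/2 = 12.8 MHz.
60.4 MHz mod fs = 9.2 MHz.
9.2 MHz ≤ fs/2 = 12.8 MHz, appears at 9.2 MHz.
74 MHz mod fs = 22.8 MHz.
22.8 MHz > fs/2 = 12.8 MHz, folds to fs − 22.8 MHz = 2.8 MHz.
27.8 MHz mod fs = 2.2 MHz.
2.2 MHz ≤ fs/2 = 12.8 MHz, appears at 2.2 MHz.
85 MHz mod fs = 8.2 MHz.
8.2 MHz ≤ fs/2 = 12.8 MHz, appears at 8.2 MHz.
Distinct values: {2.2 MHz, 2.8 MHz, 8.2 MHz, 9.2 MHz}.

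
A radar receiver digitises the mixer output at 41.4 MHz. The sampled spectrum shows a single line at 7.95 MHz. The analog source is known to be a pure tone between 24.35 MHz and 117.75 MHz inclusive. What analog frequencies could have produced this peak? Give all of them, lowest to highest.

Frequencies that alias to 7.95 MHz are k·fs ± 7.95 MHz for integer k ≥ 0.
k=0: 7.95 MHz.
k=1: 33.45 MHz, 49.35 MHz.
k=2: 74.85 MHz, 90.75 MHz.
k=3: 116.25 MHz, 132.15 MHz.
k=4: 157.65 MHz, 173.55 MHz.
Within [24.35 MHz, 117.75 MHz]: 33.45 MHz, 49.35 MHz, 74.85 MHz, 90.75 MHz, 116.25 MHz.

33.45 MHz, 49.35 MHz, 74.85 MHz, 90.75 MHz, 116.25 MHz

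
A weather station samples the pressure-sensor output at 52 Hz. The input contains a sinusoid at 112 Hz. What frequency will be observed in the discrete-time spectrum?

112 Hz mod fs = 8 Hz.
8 Hz ≤ fs/2 = 26 Hz, appears at 8 Hz.

8 Hz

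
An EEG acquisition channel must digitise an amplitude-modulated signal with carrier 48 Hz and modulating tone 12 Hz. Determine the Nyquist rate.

AM sidebands sit at fc ± fm = 36 Hz and 60 Hz.
Highest-frequency component: 60 Hz.
Nyquist rate = 2 × 60 Hz = 120 Hz.

120 Hz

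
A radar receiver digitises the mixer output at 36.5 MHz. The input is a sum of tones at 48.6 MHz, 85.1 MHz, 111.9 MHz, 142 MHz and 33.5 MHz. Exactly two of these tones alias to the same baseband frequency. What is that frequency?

fs/2 = 18.25 MHz.
48.6 MHz mod fs = 12.1 MHz.
12.1 MHz ≤ fs/2 = 18.25 MHz, appears at 12.1 MHz.
85.1 MHz mod fs = 12.1 MHz.
12.1 MHz ≤ fs/2 = 18.25 MHz, appears at 12.1 MHz.
111.9 MHz mod fs = 2.4 MHz.
2.4 MHz ≤ fs/2 = 18.25 MHz, appears at 2.4 MHz.
142 MHz mod fs = 32.5 MHz.
32.5 MHz > fs/2 = 18.25 MHz, folds to fs − 32.5 MHz = 4 MHz.
33.5 MHz > fs/2 = 18.25 MHz, folds to fs − 33.5 MHz = 3 MHz.
48.6 MHz and 85.1 MHz both map to 12.1 MHz.

12.1 MHz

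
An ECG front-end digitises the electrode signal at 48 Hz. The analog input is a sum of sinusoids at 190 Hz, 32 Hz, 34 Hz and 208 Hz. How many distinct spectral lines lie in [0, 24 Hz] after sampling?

3

fs/2 = 24 Hz.
190 Hz mod fs = 46 Hz.
46 Hz > fs/2 = 24 Hz, folds to fs − 46 Hz = 2 Hz.
32 Hz > fs/2 = 24 Hz, folds to fs − 32 Hz = 16 Hz.
34 Hz > fs/2 = 24 Hz, folds to fs − 34 Hz = 14 Hz.
208 Hz mod fs = 16 Hz.
16 Hz ≤ fs/2 = 24 Hz, appears at 16 Hz.
Distinct values: {2 Hz, 14 Hz, 16 Hz} → 3.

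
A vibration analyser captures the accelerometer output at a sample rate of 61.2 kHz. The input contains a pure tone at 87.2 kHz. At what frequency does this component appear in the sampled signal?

87.2 kHz mod fs = 26 kHz.
26 kHz ≤ fs/2 = 30.6 kHz, appears at 26 kHz.

26 kHz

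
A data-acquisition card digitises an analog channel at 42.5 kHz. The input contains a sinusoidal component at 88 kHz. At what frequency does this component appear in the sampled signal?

3 kHz

88 kHz mod fs = 3 kHz.
3 kHz ≤ fs/2 = 21.25 kHz, appears at 3 kHz.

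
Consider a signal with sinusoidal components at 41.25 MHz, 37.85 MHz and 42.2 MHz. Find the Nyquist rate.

84.4 MHz

Highest-frequency component: 42.2 MHz.
Nyquist rate = 2 × 42.2 MHz = 84.4 MHz.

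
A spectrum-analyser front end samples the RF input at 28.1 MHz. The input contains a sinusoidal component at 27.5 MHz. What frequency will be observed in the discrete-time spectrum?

27.5 MHz > fs/2 = 14.05 MHz, folds to fs − 27.5 MHz = 0.6 MHz.

0.6 MHz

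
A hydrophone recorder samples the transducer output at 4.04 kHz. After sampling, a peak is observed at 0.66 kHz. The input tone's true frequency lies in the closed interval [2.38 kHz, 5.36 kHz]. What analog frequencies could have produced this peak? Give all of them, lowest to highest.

Frequencies that alias to 0.66 kHz are k·fs ± 0.66 kHz for integer k ≥ 0.
k=0: 0.66 kHz.
k=1: 3.38 kHz, 4.7 kHz.
k=2: 7.42 kHz, 8.74 kHz.
Within [2.38 kHz, 5.36 kHz]: 3.38 kHz, 4.7 kHz.

3.38 kHz, 4.7 kHz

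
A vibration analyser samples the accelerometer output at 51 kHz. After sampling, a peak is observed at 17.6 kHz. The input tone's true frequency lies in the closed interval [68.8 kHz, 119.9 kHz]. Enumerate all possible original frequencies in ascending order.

84.4 kHz, 119.6 kHz

Frequencies that alias to 17.6 kHz are k·fs ± 17.6 kHz for integer k ≥ 0.
k=0: 17.6 kHz.
k=1: 33.4 kHz, 68.6 kHz.
k=2: 84.4 kHz, 119.6 kHz.
k=3: 135.4 kHz, 170.6 kHz.
Within [68.8 kHz, 119.9 kHz]: 84.4 kHz, 119.6 kHz.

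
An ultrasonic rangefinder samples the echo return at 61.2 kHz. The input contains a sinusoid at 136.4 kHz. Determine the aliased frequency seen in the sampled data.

136.4 kHz mod fs = 14 kHz.
14 kHz ≤ fs/2 = 30.6 kHz, appears at 14 kHz.

14 kHz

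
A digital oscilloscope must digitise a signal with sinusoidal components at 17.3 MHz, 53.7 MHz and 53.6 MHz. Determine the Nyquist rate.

107.4 MHz

Highest-frequency component: 53.7 MHz.
Nyquist rate = 2 × 53.7 MHz = 107.4 MHz.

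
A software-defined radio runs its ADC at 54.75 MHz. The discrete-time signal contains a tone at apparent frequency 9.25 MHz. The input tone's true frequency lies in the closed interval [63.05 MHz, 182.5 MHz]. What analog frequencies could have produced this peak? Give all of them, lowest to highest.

Frequencies that alias to 9.25 MHz are k·fs ± 9.25 MHz for integer k ≥ 0.
k=0: 9.25 MHz.
k=1: 45.5 MHz, 64 MHz.
k=2: 100.25 MHz, 118.75 MHz.
k=3: 155 MHz, 173.5 MHz.
k=4: 209.75 MHz, 228.25 MHz.
Within [63.05 MHz, 182.5 MHz]: 64 MHz, 100.25 MHz, 118.75 MHz, 155 MHz, 173.5 MHz.

64 MHz, 100.25 MHz, 118.75 MHz, 155 MHz, 173.5 MHz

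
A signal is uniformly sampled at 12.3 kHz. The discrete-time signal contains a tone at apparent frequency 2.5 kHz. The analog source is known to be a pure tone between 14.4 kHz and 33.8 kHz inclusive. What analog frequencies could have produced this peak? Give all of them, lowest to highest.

14.8 kHz, 22.1 kHz, 27.1 kHz

Frequencies that alias to 2.5 kHz are k·fs ± 2.5 kHz for integer k ≥ 0.
k=0: 2.5 kHz.
k=1: 9.8 kHz, 14.8 kHz.
k=2: 22.1 kHz, 27.1 kHz.
k=3: 34.4 kHz, 39.4 kHz.
Within [14.4 kHz, 33.8 kHz]: 14.8 kHz, 22.1 kHz, 27.1 kHz.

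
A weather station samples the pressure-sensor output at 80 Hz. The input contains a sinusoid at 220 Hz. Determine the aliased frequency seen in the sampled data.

20 Hz

220 Hz mod fs = 60 Hz.
60 Hz > fs/2 = 40 Hz, folds to fs − 60 Hz = 20 Hz.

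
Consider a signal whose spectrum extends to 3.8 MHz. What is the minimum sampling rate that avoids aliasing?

Nyquist rate = 2 × 3.8 MHz = 7.6 MHz.

7.6 MHz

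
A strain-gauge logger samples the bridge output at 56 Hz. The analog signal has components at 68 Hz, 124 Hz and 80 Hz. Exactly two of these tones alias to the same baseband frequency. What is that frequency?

12 Hz

fs/2 = 28 Hz.
68 Hz mod fs = 12 Hz.
12 Hz ≤ fs/2 = 28 Hz, appears at 12 Hz.
124 Hz mod fs = 12 Hz.
12 Hz ≤ fs/2 = 28 Hz, appears at 12 Hz.
80 Hz mod fs = 24 Hz.
24 Hz ≤ fs/2 = 28 Hz, appears at 24 Hz.
68 Hz and 124 Hz both map to 12 Hz.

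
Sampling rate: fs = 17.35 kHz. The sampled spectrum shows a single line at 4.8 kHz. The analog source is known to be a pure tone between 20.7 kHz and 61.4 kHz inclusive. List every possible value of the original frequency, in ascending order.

Frequencies that alias to 4.8 kHz are k·fs ± 4.8 kHz for integer k ≥ 0.
k=0: 4.8 kHz.
k=1: 12.55 kHz, 22.15 kHz.
k=2: 29.9 kHz, 39.5 kHz.
k=3: 47.25 kHz, 56.85 kHz.
k=4: 64.6 kHz, 74.2 kHz.
Within [20.7 kHz, 61.4 kHz]: 22.15 kHz, 29.9 kHz, 39.5 kHz, 47.25 kHz, 56.85 kHz.

22.15 kHz, 29.9 kHz, 39.5 kHz, 47.25 kHz, 56.85 kHz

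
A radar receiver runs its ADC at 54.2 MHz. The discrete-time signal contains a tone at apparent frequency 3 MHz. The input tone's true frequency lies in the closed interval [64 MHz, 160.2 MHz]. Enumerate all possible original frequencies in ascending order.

Frequencies that alias to 3 MHz are k·fs ± 3 MHz for integer k ≥ 0.
k=0: 3 MHz.
k=1: 51.2 MHz, 57.2 MHz.
k=2: 105.4 MHz, 111.4 MHz.
k=3: 159.6 MHz, 165.6 MHz.
k=4: 213.8 MHz, 219.8 MHz.
Within [64 MHz, 160.2 MHz]: 105.4 MHz, 111.4 MHz, 159.6 MHz.

105.4 MHz, 111.4 MHz, 159.6 MHz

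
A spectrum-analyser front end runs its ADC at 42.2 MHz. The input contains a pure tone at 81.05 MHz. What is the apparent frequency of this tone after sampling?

81.05 MHz mod fs = 38.85 MHz.
38.85 MHz > fs/2 = 21.1 MHz, folds to fs − 38.85 MHz = 3.35 MHz.

3.35 MHz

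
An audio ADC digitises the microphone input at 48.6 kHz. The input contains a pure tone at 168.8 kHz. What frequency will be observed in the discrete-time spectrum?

23 kHz

168.8 kHz mod fs = 23 kHz.
23 kHz ≤ fs/2 = 24.3 kHz, appears at 23 kHz.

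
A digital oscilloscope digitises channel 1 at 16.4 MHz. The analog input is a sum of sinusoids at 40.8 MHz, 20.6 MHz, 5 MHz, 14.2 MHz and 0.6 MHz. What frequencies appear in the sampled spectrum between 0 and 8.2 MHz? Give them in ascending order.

fs/2 = 8.2 MHz.
40.8 MHz mod fs = 8 MHz.
8 MHz ≤ fs/2 = 8.2 MHz, appears at 8 MHz.
20.6 MHz mod fs = 4.2 MHz.
4.2 MHz ≤ fs/2 = 8.2 MHz, appears at 4.2 MHz.
5 MHz ≤ fs/2 = 8.2 MHz, passes unchanged.
14.2 MHz > fs/2 = 8.2 MHz, folds to fs − 14.2 MHz = 2.2 MHz.
0.6 MHz ≤ fs/2 = 8.2 MHz, passes unchanged.
Distinct values: {0.6 MHz, 2.2 MHz, 4.2 MHz, 5 MHz, 8 MHz}.

0.6 MHz, 2.2 MHz, 4.2 MHz, 5 MHz, 8 MHz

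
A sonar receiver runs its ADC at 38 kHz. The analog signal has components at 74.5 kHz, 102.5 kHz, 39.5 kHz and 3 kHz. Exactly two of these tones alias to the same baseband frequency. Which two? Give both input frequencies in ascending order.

39.5 kHz, 74.5 kHz

fs/2 = 19 kHz.
74.5 kHz mod fs = 36.5 kHz.
36.5 kHz > fs/2 = 19 kHz, folds to fs − 36.5 kHz = 1.5 kHz.
102.5 kHz mod fs = 26.5 kHz.
26.5 kHz > fs/2 = 19 kHz, folds to fs − 26.5 kHz = 11.5 kHz.
39.5 kHz mod fs = 1.5 kHz.
1.5 kHz ≤ fs/2 = 19 kHz, appears at 1.5 kHz.
3 kHz ≤ fs/2 = 19 kHz, passes unchanged.
39.5 kHz and 74.5 kHz both map to 1.5 kHz.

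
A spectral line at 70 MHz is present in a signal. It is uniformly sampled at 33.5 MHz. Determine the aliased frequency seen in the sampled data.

70 MHz mod fs = 3 MHz.
3 MHz ≤ fs/2 = 16.75 MHz, appears at 3 MHz.

3 MHz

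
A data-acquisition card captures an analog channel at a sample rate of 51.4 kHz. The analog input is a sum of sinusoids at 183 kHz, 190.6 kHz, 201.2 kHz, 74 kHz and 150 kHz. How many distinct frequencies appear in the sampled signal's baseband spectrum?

fs/2 = 25.7 kHz.
183 kHz mod fs = 28.8 kHz.
28.8 kHz > fs/2 = 25.7 kHz, folds to fs − 28.8 kHz = 22.6 kHz.
190.6 kHz mod fs = 36.4 kHz.
36.4 kHz > fs/2 = 25.7 kHz, folds to fs − 36.4 kHz = 15 kHz.
201.2 kHz mod fs = 47 kHz.
47 kHz > fs/2 = 25.7 kHz, folds to fs − 47 kHz = 4.4 kHz.
74 kHz mod fs = 22.6 kHz.
22.6 kHz ≤ fs/2 = 25.7 kHz, appears at 22.6 kHz.
150 kHz mod fs = 47.2 kHz.
47.2 kHz > fs/2 = 25.7 kHz, folds to fs − 47.2 kHz = 4.2 kHz.
Distinct values: {4.2 kHz, 4.4 kHz, 15 kHz, 22.6 kHz} → 4.

4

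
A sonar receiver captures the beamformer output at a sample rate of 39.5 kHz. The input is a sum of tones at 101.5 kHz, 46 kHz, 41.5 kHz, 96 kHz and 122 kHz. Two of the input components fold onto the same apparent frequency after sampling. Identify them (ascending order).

fs/2 = 19.75 kHz.
101.5 kHz mod fs = 22.5 kHz.
22.5 kHz > fs/2 = 19.75 kHz, folds to fs − 22.5 kHz = 17 kHz.
46 kHz mod fs = 6.5 kHz.
6.5 kHz ≤ fs/2 = 19.75 kHz, appears at 6.5 kHz.
41.5 kHz mod fs = 2 kHz.
2 kHz ≤ fs/2 = 19.75 kHz, appears at 2 kHz.
96 kHz mod fs = 17 kHz.
17 kHz ≤ fs/2 = 19.75 kHz, appears at 17 kHz.
122 kHz mod fs = 3.5 kHz.
3.5 kHz ≤ fs/2 = 19.75 kHz, appears at 3.5 kHz.
96 kHz and 101.5 kHz both map to 17 kHz.

96 kHz, 101.5 kHz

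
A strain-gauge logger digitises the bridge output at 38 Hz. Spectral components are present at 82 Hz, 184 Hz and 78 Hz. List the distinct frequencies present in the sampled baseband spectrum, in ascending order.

fs/2 = 19 Hz.
82 Hz mod fs = 6 Hz.
6 Hz ≤ fs/2 = 19 Hz, appears at 6 Hz.
184 Hz mod fs = 32 Hz.
32 Hz > fs/2 = 19 Hz, folds to fs − 32 Hz = 6 Hz.
78 Hz mod fs = 2 Hz.
2 Hz ≤ fs/2 = 19 Hz, appears at 2 Hz.
Distinct values: {2 Hz, 6 Hz}.

2 Hz, 6 Hz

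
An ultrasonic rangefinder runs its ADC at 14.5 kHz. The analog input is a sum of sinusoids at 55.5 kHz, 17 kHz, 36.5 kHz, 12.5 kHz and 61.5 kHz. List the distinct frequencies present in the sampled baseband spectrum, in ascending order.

fs/2 = 7.25 kHz.
55.5 kHz mod fs = 12 kHz.
12 kHz > fs/2 = 7.25 kHz, folds to fs − 12 kHz = 2.5 kHz.
17 kHz mod fs = 2.5 kHz.
2.5 kHz ≤ fs/2 = 7.25 kHz, appears at 2.5 kHz.
36.5 kHz mod fs = 7.5 kHz.
7.5 kHz > fs/2 = 7.25 kHz, folds to fs − 7.5 kHz = 7 kHz.
12.5 kHz > fs/2 = 7.25 kHz, folds to fs − 12.5 kHz = 2 kHz.
61.5 kHz mod fs = 3.5 kHz.
3.5 kHz ≤ fs/2 = 7.25 kHz, appears at 3.5 kHz.
Distinct values: {2 kHz, 2.5 kHz, 3.5 kHz, 7 kHz}.

2 kHz, 2.5 kHz, 3.5 kHz, 7 kHz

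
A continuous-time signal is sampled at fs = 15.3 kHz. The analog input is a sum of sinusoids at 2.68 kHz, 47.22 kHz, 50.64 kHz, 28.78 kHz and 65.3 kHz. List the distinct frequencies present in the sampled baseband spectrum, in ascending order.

fs/2 = 7.65 kHz.
2.68 kHz ≤ fs/2 = 7.65 kHz, passes unchanged.
47.22 kHz mod fs = 1.32 kHz.
1.32 kHz ≤ fs/2 = 7.65 kHz, appears at 1.32 kHz.
50.64 kHz mod fs = 4.74 kHz.
4.74 kHz ≤ fs/2 = 7.65 kHz, appears at 4.74 kHz.
28.78 kHz mod fs = 13.48 kHz.
13.48 kHz > fs/2 = 7.65 kHz, folds to fs − 13.48 kHz = 1.82 kHz.
65.3 kHz mod fs = 4.1 kHz.
4.1 kHz ≤ fs/2 = 7.65 kHz, appears at 4.1 kHz.
Distinct values: {1.32 kHz, 1.82 kHz, 2.68 kHz, 4.1 kHz, 4.74 kHz}.

1.32 kHz, 1.82 kHz, 2.68 kHz, 4.1 kHz, 4.74 kHz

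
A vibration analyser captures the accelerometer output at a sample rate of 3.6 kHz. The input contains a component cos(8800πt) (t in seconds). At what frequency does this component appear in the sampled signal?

0.8 kHz

ω = 8800π rad/s → f = ω/(2π) = 4400 Hz = 4.4 kHz.
4.4 kHz mod fs = 0.8 kHz.
0.8 kHz ≤ fs/2 = 1.8 kHz, appears at 0.8 kHz.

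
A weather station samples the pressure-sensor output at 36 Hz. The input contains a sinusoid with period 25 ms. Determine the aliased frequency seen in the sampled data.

4 Hz

T = 25 ms → f = 1/T = 40 Hz.
40 Hz mod fs = 4 Hz.
4 Hz ≤ fs/2 = 18 Hz, appears at 4 Hz.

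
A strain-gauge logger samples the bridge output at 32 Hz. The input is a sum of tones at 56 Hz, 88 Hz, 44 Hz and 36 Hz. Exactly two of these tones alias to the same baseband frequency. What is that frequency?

8 Hz

fs/2 = 16 Hz.
56 Hz mod fs = 24 Hz.
24 Hz > fs/2 = 16 Hz, folds to fs − 24 Hz = 8 Hz.
88 Hz mod fs = 24 Hz.
24 Hz > fs/2 = 16 Hz, folds to fs − 24 Hz = 8 Hz.
44 Hz mod fs = 12 Hz.
12 Hz ≤ fs/2 = 16 Hz, appears at 12 Hz.
36 Hz mod fs = 4 Hz.
4 Hz ≤ fs/2 = 16 Hz, appears at 4 Hz.
56 Hz and 88 Hz both map to 8 Hz.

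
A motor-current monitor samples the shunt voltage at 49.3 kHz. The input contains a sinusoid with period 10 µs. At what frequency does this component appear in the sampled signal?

1.4 kHz

T = 10 µs → f = 1/T = 100 kHz.
100 kHz mod fs = 1.4 kHz.
1.4 kHz ≤ fs/2 = 24.65 kHz, appears at 1.4 kHz.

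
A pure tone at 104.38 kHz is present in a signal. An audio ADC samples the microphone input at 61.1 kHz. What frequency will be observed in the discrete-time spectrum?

104.38 kHz mod fs = 43.28 kHz.
43.28 kHz > fs/2 = 30.55 kHz, folds to fs − 43.28 kHz = 17.82 kHz.

17.82 kHz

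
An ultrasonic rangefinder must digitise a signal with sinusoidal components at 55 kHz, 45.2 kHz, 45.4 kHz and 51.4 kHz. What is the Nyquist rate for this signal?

Highest-frequency component: 55 kHz.
Nyquist rate = 2 × 55 kHz = 110 kHz.

110 kHz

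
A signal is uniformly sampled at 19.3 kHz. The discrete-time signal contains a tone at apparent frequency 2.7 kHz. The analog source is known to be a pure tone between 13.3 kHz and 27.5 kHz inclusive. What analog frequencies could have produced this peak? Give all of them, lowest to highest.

Frequencies that alias to 2.7 kHz are k·fs ± 2.7 kHz for integer k ≥ 0.
k=0: 2.7 kHz.
k=1: 16.6 kHz, 22 kHz.
k=2: 35.9 kHz, 41.3 kHz.
Within [13.3 kHz, 27.5 kHz]: 16.6 kHz, 22 kHz.

16.6 kHz, 22 kHz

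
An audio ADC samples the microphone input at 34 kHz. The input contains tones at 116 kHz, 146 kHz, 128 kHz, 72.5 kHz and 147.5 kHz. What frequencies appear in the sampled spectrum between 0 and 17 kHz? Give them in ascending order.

fs/2 = 17 kHz.
116 kHz mod fs = 14 kHz.
14 kHz ≤ fs/2 = 17 kHz, appears at 14 kHz.
146 kHz mod fs = 10 kHz.
10 kHz ≤ fs/2 = 17 kHz, appears at 10 kHz.
128 kHz mod fs = 26 kHz.
26 kHz > fs/2 = 17 kHz, folds to fs − 26 kHz = 8 kHz.
72.5 kHz mod fs = 4.5 kHz.
4.5 kHz ≤ fs/2 = 17 kHz, appears at 4.5 kHz.
147.5 kHz mod fs = 11.5 kHz.
11.5 kHz ≤ fs/2 = 17 kHz, appears at 11.5 kHz.
Distinct values: {4.5 kHz, 8 kHz, 10 kHz, 11.5 kHz, 14 kHz}.

4.5 kHz, 8 kHz, 10 kHz, 11.5 kHz, 14 kHz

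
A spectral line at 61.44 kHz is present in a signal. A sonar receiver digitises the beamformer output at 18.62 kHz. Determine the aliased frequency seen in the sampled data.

5.58 kHz

61.44 kHz mod fs = 5.58 kHz.
5.58 kHz ≤ fs/2 = 9.31 kHz, appears at 5.58 kHz.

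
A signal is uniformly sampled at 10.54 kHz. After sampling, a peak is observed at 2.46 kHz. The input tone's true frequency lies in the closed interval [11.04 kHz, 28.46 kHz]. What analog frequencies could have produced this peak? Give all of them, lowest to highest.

13 kHz, 18.62 kHz, 23.54 kHz

Frequencies that alias to 2.46 kHz are k·fs ± 2.46 kHz for integer k ≥ 0.
k=0: 2.46 kHz.
k=1: 8.08 kHz, 13 kHz.
k=2: 18.62 kHz, 23.54 kHz.
k=3: 29.16 kHz, 34.08 kHz.
Within [11.04 kHz, 28.46 kHz]: 13 kHz, 18.62 kHz, 23.54 kHz.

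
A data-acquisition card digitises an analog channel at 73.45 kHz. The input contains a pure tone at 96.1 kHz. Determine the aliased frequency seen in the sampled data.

96.1 kHz mod fs = 22.65 kHz.
22.65 kHz ≤ fs/2 = 36.725 kHz, appears at 22.65 kHz.

22.65 kHz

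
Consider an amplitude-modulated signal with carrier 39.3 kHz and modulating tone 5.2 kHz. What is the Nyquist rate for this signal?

AM sidebands sit at fc ± fm = 34.1 kHz and 44.5 kHz.
Highest-frequency component: 44.5 kHz.
Nyquist rate = 2 × 44.5 kHz = 89 kHz.

89 kHz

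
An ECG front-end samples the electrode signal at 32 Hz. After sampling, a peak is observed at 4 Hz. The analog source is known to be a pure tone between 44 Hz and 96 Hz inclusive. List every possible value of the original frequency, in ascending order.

60 Hz, 68 Hz, 92 Hz

Frequencies that alias to 4 Hz are k·fs ± 4 Hz for integer k ≥ 0.
k=0: 4 Hz.
k=1: 28 Hz, 36 Hz.
k=2: 60 Hz, 68 Hz.
k=3: 92 Hz, 100 Hz.
k=4: 124 Hz, 132 Hz.
Within [44 Hz, 96 Hz]: 60 Hz, 68 Hz, 92 Hz.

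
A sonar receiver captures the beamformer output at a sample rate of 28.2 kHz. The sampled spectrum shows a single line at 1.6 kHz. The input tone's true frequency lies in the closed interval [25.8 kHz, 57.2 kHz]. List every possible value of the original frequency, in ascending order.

26.6 kHz, 29.8 kHz, 54.8 kHz

Frequencies that alias to 1.6 kHz are k·fs ± 1.6 kHz for integer k ≥ 0.
k=0: 1.6 kHz.
k=1: 26.6 kHz, 29.8 kHz.
k=2: 54.8 kHz, 58 kHz.
k=3: 83 kHz, 86.2 kHz.
Within [25.8 kHz, 57.2 kHz]: 26.6 kHz, 29.8 kHz, 54.8 kHz.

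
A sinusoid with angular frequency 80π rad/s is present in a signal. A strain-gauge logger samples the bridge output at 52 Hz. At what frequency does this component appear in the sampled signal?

12 Hz

ω = 80π rad/s → f = ω/(2π) = 40 Hz.
40 Hz > fs/2 = 26 Hz, folds to fs − 40 Hz = 12 Hz.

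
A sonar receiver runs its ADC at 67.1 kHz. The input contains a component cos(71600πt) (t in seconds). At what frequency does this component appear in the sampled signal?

ω = 71600π rad/s → f = ω/(2π) = 35800 Hz = 35.8 kHz.
35.8 kHz > fs/2 = 33.55 kHz, folds to fs − 35.8 kHz = 31.3 kHz.

31.3 kHz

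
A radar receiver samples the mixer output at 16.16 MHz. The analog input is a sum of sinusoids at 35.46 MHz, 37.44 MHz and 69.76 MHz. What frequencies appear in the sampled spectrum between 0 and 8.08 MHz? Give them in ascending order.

3.14 MHz, 5.12 MHz

fs/2 = 8.08 MHz.
35.46 MHz mod fs = 3.14 MHz.
3.14 MHz ≤ fs/2 = 8.08 MHz, appears at 3.14 MHz.
37.44 MHz mod fs = 5.12 MHz.
5.12 MHz ≤ fs/2 = 8.08 MHz, appears at 5.12 MHz.
69.76 MHz mod fs = 5.12 MHz.
5.12 MHz ≤ fs/2 = 8.08 MHz, appears at 5.12 MHz.
Distinct values: {3.14 MHz, 5.12 MHz}.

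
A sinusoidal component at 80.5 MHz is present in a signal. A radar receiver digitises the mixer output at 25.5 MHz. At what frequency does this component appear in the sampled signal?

80.5 MHz mod fs = 4 MHz.
4 MHz ≤ fs/2 = 12.75 MHz, appears at 4 MHz.

4 MHz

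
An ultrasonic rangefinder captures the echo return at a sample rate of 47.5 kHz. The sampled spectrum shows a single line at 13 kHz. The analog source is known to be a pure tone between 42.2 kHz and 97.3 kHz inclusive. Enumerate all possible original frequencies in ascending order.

60.5 kHz, 82 kHz

Frequencies that alias to 13 kHz are k·fs ± 13 kHz for integer k ≥ 0.
k=0: 13 kHz.
k=1: 34.5 kHz, 60.5 kHz.
k=2: 82 kHz, 108 kHz.
k=3: 129.5 kHz, 155.5 kHz.
Within [42.2 kHz, 97.3 kHz]: 60.5 kHz, 82 kHz.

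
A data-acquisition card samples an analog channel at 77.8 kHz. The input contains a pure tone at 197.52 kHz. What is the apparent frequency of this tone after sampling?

197.52 kHz mod fs = 41.92 kHz.
41.92 kHz > fs/2 = 38.9 kHz, folds to fs − 41.92 kHz = 35.88 kHz.

35.88 kHz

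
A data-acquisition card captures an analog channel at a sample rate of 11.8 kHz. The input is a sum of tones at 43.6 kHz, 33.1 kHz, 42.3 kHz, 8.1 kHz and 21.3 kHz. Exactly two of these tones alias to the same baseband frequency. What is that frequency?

2.3 kHz

fs/2 = 5.9 kHz.
43.6 kHz mod fs = 8.2 kHz.
8.2 kHz > fs/2 = 5.9 kHz, folds to fs − 8.2 kHz = 3.6 kHz.
33.1 kHz mod fs = 9.5 kHz.
9.5 kHz > fs/2 = 5.9 kHz, folds to fs − 9.5 kHz = 2.3 kHz.
42.3 kHz mod fs = 6.9 kHz.
6.9 kHz > fs/2 = 5.9 kHz, folds to fs − 6.9 kHz = 4.9 kHz.
8.1 kHz > fs/2 = 5.9 kHz, folds to fs − 8.1 kHz = 3.7 kHz.
21.3 kHz mod fs = 9.5 kHz.
9.5 kHz > fs/2 = 5.9 kHz, folds to fs − 9.5 kHz = 2.3 kHz.
21.3 kHz and 33.1 kHz both map to 2.3 kHz.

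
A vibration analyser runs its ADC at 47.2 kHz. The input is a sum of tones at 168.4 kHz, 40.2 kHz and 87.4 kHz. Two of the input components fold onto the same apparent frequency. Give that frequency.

7 kHz

fs/2 = 23.6 kHz.
168.4 kHz mod fs = 26.8 kHz.
26.8 kHz > fs/2 = 23.6 kHz, folds to fs − 26.8 kHz = 20.4 kHz.
40.2 kHz > fs/2 = 23.6 kHz, folds to fs − 40.2 kHz = 7 kHz.
87.4 kHz mod fs = 40.2 kHz.
40.2 kHz > fs/2 = 23.6 kHz, folds to fs − 40.2 kHz = 7 kHz.
40.2 kHz and 87.4 kHz both map to 7 kHz.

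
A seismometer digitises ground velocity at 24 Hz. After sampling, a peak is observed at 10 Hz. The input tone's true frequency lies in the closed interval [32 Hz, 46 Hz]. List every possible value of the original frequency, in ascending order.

34 Hz, 38 Hz

Frequencies that alias to 10 Hz are k·fs ± 10 Hz for integer k ≥ 0.
k=0: 10 Hz.
k=1: 14 Hz, 34 Hz.
k=2: 38 Hz, 58 Hz.
k=3: 62 Hz, 82 Hz.
Within [32 Hz, 46 Hz]: 34 Hz, 38 Hz.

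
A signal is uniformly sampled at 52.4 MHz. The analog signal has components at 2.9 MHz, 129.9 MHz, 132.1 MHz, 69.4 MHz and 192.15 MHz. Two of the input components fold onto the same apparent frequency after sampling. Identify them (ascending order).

129.9 MHz, 132.1 MHz

fs/2 = 26.2 MHz.
2.9 MHz ≤ fs/2 = 26.2 MHz, passes unchanged.
129.9 MHz mod fs = 25.1 MHz.
25.1 MHz ≤ fs/2 = 26.2 MHz, appears at 25.1 MHz.
132.1 MHz mod fs = 27.3 MHz.
27.3 MHz > fs/2 = 26.2 MHz, folds to fs − 27.3 MHz = 25.1 MHz.
69.4 MHz mod fs = 17 MHz.
17 MHz ≤ fs/2 = 26.2 MHz, appears at 17 MHz.
192.15 MHz mod fs = 34.95 MHz.
34.95 MHz > fs/2 = 26.2 MHz, folds to fs − 34.95 MHz = 17.45 MHz.
129.9 MHz and 132.1 MHz both map to 25.1 MHz.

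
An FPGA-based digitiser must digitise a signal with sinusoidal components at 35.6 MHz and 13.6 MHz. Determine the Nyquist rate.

Highest-frequency component: 35.6 MHz.
Nyquist rate = 2 × 35.6 MHz = 71.2 MHz.

71.2 MHz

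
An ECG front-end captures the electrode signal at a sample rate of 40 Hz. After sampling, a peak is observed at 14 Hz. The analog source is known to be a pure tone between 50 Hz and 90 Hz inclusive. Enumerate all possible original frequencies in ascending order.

54 Hz, 66 Hz

Frequencies that alias to 14 Hz are k·fs ± 14 Hz for integer k ≥ 0.
k=0: 14 Hz.
k=1: 26 Hz, 54 Hz.
k=2: 66 Hz, 94 Hz.
k=3: 106 Hz, 134 Hz.
Within [50 Hz, 90 Hz]: 54 Hz, 66 Hz.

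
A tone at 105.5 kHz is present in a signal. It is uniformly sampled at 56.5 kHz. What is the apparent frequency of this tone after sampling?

7.5 kHz

105.5 kHz mod fs = 49 kHz.
49 kHz > fs/2 = 28.25 kHz, folds to fs − 49 kHz = 7.5 kHz.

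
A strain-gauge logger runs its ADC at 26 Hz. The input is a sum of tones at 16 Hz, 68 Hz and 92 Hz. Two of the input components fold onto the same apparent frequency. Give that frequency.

10 Hz

fs/2 = 13 Hz.
16 Hz > fs/2 = 13 Hz, folds to fs − 16 Hz = 10 Hz.
68 Hz mod fs = 16 Hz.
16 Hz > fs/2 = 13 Hz, folds to fs − 16 Hz = 10 Hz.
92 Hz mod fs = 14 Hz.
14 Hz > fs/2 = 13 Hz, folds to fs − 14 Hz = 12 Hz.
16 Hz and 68 Hz both map to 10 Hz.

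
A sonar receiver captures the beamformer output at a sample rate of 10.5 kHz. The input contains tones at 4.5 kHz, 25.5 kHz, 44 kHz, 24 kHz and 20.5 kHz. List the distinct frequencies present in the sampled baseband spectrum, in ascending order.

fs/2 = 5.25 kHz.
4.5 kHz ≤ fs/2 = 5.25 kHz, passes unchanged.
25.5 kHz mod fs = 4.5 kHz.
4.5 kHz ≤ fs/2 = 5.25 kHz, appears at 4.5 kHz.
44 kHz mod fs = 2 kHz.
2 kHz ≤ fs/2 = 5.25 kHz, appears at 2 kHz.
24 kHz mod fs = 3 kHz.
3 kHz ≤ fs/2 = 5.25 kHz, appears at 3 kHz.
20.5 kHz mod fs = 10 kHz.
10 kHz > fs/2 = 5.25 kHz, folds to fs − 10 kHz = 0.5 kHz.
Distinct values: {0.5 kHz, 2 kHz, 3 kHz, 4.5 kHz}.

0.5 kHz, 2 kHz, 3 kHz, 4.5 kHz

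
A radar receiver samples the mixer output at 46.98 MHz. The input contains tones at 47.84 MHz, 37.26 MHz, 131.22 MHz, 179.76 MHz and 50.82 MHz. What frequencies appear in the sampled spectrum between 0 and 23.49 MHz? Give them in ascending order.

fs/2 = 23.49 MHz.
47.84 MHz mod fs = 0.86 MHz.
0.86 MHz ≤ fs/2 = 23.49 MHz, appears at 0.86 MHz.
37.26 MHz > fs/2 = 23.49 MHz, folds to fs − 37.26 MHz = 9.72 MHz.
131.22 MHz mod fs = 37.26 MHz.
37.26 MHz > fs/2 = 23.49 MHz, folds to fs − 37.26 MHz = 9.72 MHz.
179.76 MHz mod fs = 38.82 MHz.
38.82 MHz > fs/2 = 23.49 MHz, folds to fs − 38.82 MHz = 8.16 MHz.
50.82 MHz mod fs = 3.84 MHz.
3.84 MHz ≤ fs/2 = 23.49 MHz, appears at 3.84 MHz.
Distinct values: {0.86 MHz, 3.84 MHz, 8.16 MHz, 9.72 MHz}.

0.86 MHz, 3.84 MHz, 8.16 MHz, 9.72 MHz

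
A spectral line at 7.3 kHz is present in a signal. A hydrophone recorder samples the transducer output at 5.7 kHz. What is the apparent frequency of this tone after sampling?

1.6 kHz

7.3 kHz mod fs = 1.6 kHz.
1.6 kHz ≤ fs/2 = 2.85 kHz, appears at 1.6 kHz.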